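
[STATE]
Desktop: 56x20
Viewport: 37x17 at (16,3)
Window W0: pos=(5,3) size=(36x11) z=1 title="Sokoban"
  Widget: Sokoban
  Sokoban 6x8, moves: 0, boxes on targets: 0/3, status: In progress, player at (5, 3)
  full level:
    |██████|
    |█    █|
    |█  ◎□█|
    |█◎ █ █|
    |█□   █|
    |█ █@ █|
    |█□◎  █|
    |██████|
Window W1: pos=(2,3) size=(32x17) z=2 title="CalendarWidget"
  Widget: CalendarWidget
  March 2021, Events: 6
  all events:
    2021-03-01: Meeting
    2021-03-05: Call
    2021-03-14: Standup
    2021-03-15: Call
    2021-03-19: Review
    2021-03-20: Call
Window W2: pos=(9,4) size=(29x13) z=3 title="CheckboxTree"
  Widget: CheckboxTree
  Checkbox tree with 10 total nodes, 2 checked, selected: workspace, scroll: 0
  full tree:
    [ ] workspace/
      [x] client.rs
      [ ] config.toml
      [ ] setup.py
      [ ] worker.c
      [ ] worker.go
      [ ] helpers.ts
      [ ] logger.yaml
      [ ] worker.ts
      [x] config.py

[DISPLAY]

━━━━━━━━━━━━━━━━━┓━━━━━━┓            
━━━━━━━━━━━━━━━━━━━━━┓  ┃            
boxTree              ┃──┨            
─────────────────────┨  ┃            
orkspace/            ┃  ┃            
 client.rs           ┃  ┃            
 config.toml         ┃  ┃            
 setup.py            ┃  ┃            
 worker.c            ┃  ┃            
 worker.go           ┃  ┃            
 helpers.ts          ┃━━┛            
 logger.yaml         ┃               
 worker.ts           ┃               
━━━━━━━━━━━━━━━━━━━━━┛               
                 ┃                   
                 ┃                   
━━━━━━━━━━━━━━━━━┛                   


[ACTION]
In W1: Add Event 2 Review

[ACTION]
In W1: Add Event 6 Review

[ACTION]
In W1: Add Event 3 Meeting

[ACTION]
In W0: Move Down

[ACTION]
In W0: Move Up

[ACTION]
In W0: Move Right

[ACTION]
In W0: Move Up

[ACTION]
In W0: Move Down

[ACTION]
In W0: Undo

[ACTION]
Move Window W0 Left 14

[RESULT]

━━━━━━━━━━━━━━━━━┓━┓                 
━━━━━━━━━━━━━━━━━━━━━┓               
boxTree              ┃               
─────────────────────┨               
orkspace/            ┃               
 client.rs           ┃               
 config.toml         ┃               
 setup.py            ┃               
 worker.c            ┃               
 worker.go           ┃               
 helpers.ts          ┃               
 logger.yaml         ┃               
 worker.ts           ┃               
━━━━━━━━━━━━━━━━━━━━━┛               
                 ┃                   
                 ┃                   
━━━━━━━━━━━━━━━━━┛                   


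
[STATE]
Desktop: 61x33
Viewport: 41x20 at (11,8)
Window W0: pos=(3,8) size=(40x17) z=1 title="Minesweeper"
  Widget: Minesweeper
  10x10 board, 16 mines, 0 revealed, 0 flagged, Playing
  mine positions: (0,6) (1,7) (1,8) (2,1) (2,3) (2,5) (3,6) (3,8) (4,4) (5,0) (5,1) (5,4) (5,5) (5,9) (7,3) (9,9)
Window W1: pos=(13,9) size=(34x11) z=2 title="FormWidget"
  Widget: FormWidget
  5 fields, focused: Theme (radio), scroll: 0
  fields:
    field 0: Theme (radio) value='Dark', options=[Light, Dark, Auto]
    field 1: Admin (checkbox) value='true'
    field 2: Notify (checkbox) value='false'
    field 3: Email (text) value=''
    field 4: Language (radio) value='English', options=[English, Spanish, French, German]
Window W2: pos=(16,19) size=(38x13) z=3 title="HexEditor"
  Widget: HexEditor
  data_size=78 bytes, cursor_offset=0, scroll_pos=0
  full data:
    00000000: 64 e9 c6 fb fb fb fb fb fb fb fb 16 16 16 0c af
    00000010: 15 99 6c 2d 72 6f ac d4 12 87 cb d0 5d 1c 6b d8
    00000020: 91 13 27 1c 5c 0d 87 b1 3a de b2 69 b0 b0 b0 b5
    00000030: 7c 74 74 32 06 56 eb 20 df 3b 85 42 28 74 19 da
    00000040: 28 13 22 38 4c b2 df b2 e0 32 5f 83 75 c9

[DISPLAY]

━━━━━━━━━━━━━━━━━━━━━━━━━━━━━━━┓         
ee┏━━━━━━━━━━━━━━━━━━━━━━━━━━━━━━━━┓     
──┃ FormWidget                     ┃     
■■┠────────────────────────────────┨     
■■┃> Theme:      ( ) Light  (●) Dar┃     
■■┃  Admin:      [x]               ┃     
■■┃  Notify:     [ ]               ┃     
■■┃  Email:      [                ]┃     
■■┃  Language:   (●) English  ( ) S┃     
■■┃                                ┃     
■■┃                                ┃     
■■┗━━┏━━━━━━━━━━━━━━━━━━━━━━━━━━━━━━━━━━━
■■■  ┃ HexEditor                         
     ┠───────────────────────────────────
     ┃00000000  64 e9 c6 fb fb fb fb fb  
     ┃00000010  15 99 6c 2d 72 6f ac d4  
━━━━━┃00000020  91 13 27 1c 5c 0d 87 b1  
     ┃00000030  7c 74 74 32 06 56 eb 20  
     ┃00000040  28 13 22 38 4c b2 df b2  
     ┃                                   


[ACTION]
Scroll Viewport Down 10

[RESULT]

■■┃  Admin:      [x]               ┃     
■■┃  Notify:     [ ]               ┃     
■■┃  Email:      [                ]┃     
■■┃  Language:   (●) English  ( ) S┃     
■■┃                                ┃     
■■┃                                ┃     
■■┗━━┏━━━━━━━━━━━━━━━━━━━━━━━━━━━━━━━━━━━
■■■  ┃ HexEditor                         
     ┠───────────────────────────────────
     ┃00000000  64 e9 c6 fb fb fb fb fb  
     ┃00000010  15 99 6c 2d 72 6f ac d4  
━━━━━┃00000020  91 13 27 1c 5c 0d 87 b1  
     ┃00000030  7c 74 74 32 06 56 eb 20  
     ┃00000040  28 13 22 38 4c b2 df b2  
     ┃                                   
     ┃                                   
     ┃                                   
     ┃                                   
     ┗━━━━━━━━━━━━━━━━━━━━━━━━━━━━━━━━━━━
                                         


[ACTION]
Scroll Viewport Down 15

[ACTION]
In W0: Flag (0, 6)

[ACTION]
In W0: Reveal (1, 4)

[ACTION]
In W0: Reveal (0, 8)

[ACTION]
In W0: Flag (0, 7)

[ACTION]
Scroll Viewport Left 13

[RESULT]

   ┃■■■■■■■■■┃  Admin:      [x]          
   ┃■■■■■■■■■┃  Notify:     [ ]          
   ┃■■■■■■■■■┃  Email:      [            
   ┃■■■■■■■■■┃  Language:   (●) English  
   ┃■■■■■■■■■┃                           
   ┃■■■■■■■■■┃                           
   ┃■■■■■■■■■┗━━┏━━━━━━━━━━━━━━━━━━━━━━━━
   ┃■■■■■■■■■■  ┃ HexEditor              
   ┃            ┠────────────────────────
   ┃            ┃00000000  64 e9 c6 fb fb
   ┃            ┃00000010  15 99 6c 2d 72
   ┗━━━━━━━━━━━━┃00000020  91 13 27 1c 5c
                ┃00000030  7c 74 74 32 06
                ┃00000040  28 13 22 38 4c
                ┃                        
                ┃                        
                ┃                        
                ┃                        
                ┗━━━━━━━━━━━━━━━━━━━━━━━━
                                         


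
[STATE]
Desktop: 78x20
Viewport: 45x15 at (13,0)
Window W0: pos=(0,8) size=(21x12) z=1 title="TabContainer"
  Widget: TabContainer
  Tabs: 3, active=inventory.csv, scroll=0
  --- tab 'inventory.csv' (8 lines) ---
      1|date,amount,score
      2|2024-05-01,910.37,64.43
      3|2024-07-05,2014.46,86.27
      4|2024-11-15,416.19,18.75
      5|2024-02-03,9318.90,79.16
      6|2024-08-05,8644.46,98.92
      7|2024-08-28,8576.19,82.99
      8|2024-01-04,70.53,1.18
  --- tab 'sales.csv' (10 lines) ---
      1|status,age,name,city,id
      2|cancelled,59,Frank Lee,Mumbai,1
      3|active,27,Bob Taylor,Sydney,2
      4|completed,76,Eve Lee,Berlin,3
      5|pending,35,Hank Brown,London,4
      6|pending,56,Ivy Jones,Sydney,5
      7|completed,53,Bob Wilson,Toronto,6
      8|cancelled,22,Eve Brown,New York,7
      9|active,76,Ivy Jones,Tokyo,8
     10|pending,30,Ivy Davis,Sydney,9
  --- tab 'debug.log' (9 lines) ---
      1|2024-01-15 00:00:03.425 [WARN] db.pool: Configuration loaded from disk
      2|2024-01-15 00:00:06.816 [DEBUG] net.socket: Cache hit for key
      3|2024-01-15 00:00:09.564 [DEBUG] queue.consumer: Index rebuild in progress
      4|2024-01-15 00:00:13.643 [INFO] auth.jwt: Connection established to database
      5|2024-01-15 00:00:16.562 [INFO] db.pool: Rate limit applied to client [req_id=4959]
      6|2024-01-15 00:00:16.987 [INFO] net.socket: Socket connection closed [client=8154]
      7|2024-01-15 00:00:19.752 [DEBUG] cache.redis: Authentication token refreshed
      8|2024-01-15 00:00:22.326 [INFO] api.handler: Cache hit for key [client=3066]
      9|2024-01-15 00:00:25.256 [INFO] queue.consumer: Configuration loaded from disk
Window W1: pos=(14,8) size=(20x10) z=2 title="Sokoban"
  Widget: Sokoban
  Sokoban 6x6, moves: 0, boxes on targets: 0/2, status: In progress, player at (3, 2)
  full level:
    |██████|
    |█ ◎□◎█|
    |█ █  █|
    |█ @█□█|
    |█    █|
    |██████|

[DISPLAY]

                                             
                                             
                                             
                                             
                                             
                                             
                                             
                                             
━┏━━━━━━━━━━━━━━━━━━┓                        
r┃ Sokoban          ┃                        
─┠──────────────────┨                        
s┃██████            ┃                        
─┃█ ◎□◎█            ┃                        
s┃█ █  █            ┃                        
1┃█ @█□█            ┃                        


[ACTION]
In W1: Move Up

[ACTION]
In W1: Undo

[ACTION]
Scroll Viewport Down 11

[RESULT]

                                             
                                             
                                             
━┏━━━━━━━━━━━━━━━━━━┓                        
r┃ Sokoban          ┃                        
─┠──────────────────┨                        
s┃██████            ┃                        
─┃█ ◎□◎█            ┃                        
s┃█ █  █            ┃                        
1┃█ @█□█            ┃                        
0┃█    █            ┃                        
1┃██████            ┃                        
3┗━━━━━━━━━━━━━━━━━━┛                        
644.46,┃                                     
━━━━━━━┛                                     


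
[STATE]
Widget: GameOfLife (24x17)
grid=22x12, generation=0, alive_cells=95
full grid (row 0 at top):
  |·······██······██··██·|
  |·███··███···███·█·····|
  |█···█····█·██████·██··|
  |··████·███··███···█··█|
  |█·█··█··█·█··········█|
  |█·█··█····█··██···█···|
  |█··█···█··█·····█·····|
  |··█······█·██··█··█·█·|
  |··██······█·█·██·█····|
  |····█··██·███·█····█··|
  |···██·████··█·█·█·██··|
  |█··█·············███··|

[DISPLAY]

Gen: 0                  
·······██······██··██·  
·███··███···███·█·····  
█···█····█·██████·██··  
··████·███··███···█··█  
█·█··█··█·█··········█  
█·█··█····█··██···█···  
█··█···█··█·····█·····  
··█······█·██··█··█·█·  
··██······█·█·██·█····  
····█··██·███·█····█··  
···██·████··█·█·█·██··  
█··█·············███··  
                        
                        
                        
                        


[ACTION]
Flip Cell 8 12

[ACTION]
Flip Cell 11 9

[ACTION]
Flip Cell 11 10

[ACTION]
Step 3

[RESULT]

Gen: 3                  
·█·█···█·····███······  
█········█·████·······  
·█·█·····█·█·█···█····  
··█·█··█····█·····██··  
····█····█·█·█····██··  
···█████··███·█···██··  
····█·█··██████···█···  
····██··█····█·····█··  
·····███·█·········█··  
···█·███···██·█·█·····  
··██···██·█···█·█··██·  
······················  
                        
                        
                        
                        


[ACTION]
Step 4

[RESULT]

Gen: 7                  
·········█············  
██······███···········  
█·······█·██···███····  
·███···█·███····██····  
·███····█··██···██····  
·······█·······██·····  
········█·█···███·····  
········█·█··█··█·····  
···█·····███████······  
··█········█··········  
··█········██·········  
······················  
                        
                        
                        
                        


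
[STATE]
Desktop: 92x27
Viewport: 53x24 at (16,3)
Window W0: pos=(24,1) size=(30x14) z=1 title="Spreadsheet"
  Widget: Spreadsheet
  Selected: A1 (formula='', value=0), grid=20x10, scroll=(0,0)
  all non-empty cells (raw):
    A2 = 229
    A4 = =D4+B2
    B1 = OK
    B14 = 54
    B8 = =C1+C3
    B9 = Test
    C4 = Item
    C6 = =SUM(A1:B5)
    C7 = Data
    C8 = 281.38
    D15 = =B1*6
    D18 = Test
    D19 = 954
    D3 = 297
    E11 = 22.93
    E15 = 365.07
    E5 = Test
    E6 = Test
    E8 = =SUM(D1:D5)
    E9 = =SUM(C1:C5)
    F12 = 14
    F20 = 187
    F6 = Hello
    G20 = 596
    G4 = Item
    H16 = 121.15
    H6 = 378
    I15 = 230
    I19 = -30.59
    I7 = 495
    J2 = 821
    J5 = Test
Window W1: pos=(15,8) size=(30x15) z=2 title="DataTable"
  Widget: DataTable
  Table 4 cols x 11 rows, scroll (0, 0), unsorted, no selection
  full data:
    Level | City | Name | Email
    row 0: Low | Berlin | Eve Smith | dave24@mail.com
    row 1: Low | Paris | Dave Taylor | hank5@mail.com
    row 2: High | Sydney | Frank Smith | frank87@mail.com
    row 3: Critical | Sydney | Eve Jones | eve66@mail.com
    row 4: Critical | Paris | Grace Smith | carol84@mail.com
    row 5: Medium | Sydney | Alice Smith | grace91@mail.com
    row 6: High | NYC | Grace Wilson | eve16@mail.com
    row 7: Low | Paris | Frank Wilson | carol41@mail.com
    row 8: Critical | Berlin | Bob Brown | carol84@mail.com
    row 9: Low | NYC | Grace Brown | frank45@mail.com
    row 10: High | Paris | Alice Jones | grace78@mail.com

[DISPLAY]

        ┠────────────────────────────┨               
        ┃A1:                         ┃               
        ┃       A       B       C    ┃               
        ┃----------------------------┃               
        ┃  1      [0]OK             0┃               
━━━━━━━━━━━━━━━━━━━━━━━━━━━━┓       0┃               
 DataTable                  ┃       0┃               
────────────────────────────┨Item    ┃               
Level   │City  │Name        ┃       0┃               
────────┼──────┼────────────┃     229┃               
Low     │Berlin│Eve Smith   ┃Data    ┃               
Low     │Paris │Dave Taylor ┃━━━━━━━━┛               
High    │Sydney│Frank Smith ┃                        
Critical│Sydney│Eve Jones   ┃                        
Critical│Paris │Grace Smith ┃                        
Medium  │Sydney│Alice Smith ┃                        
High    │NYC   │Grace Wilson┃                        
Low     │Paris │Frank Wilson┃                        
Critical│Berlin│Bob Brown   ┃                        
━━━━━━━━━━━━━━━━━━━━━━━━━━━━┛                        
                                                     
                                                     
                                                     
                                                     


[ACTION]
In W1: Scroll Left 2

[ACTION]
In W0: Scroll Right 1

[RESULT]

        ┠────────────────────────────┨               
        ┃A1:                         ┃               
        ┃       B       C       D    ┃               
        ┃----------------------------┃               
        ┃  1 OK             0       0┃               
━━━━━━━━━━━━━━━━━━━━━━━━━━━━┓       0┃               
 DataTable                  ┃     297┃               
────────────────────────────┨       0┃               
Level   │City  │Name        ┃       0┃               
────────┼──────┼────────────┃       0┃               
Low     │Berlin│Eve Smith   ┃       0┃               
Low     │Paris │Dave Taylor ┃━━━━━━━━┛               
High    │Sydney│Frank Smith ┃                        
Critical│Sydney│Eve Jones   ┃                        
Critical│Paris │Grace Smith ┃                        
Medium  │Sydney│Alice Smith ┃                        
High    │NYC   │Grace Wilson┃                        
Low     │Paris │Frank Wilson┃                        
Critical│Berlin│Bob Brown   ┃                        
━━━━━━━━━━━━━━━━━━━━━━━━━━━━┛                        
                                                     
                                                     
                                                     
                                                     


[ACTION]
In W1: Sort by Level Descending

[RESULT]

        ┠────────────────────────────┨               
        ┃A1:                         ┃               
        ┃       B       C       D    ┃               
        ┃----------------------------┃               
        ┃  1 OK             0       0┃               
━━━━━━━━━━━━━━━━━━━━━━━━━━━━┓       0┃               
 DataTable                  ┃     297┃               
────────────────────────────┨       0┃               
Level  ▼│City  │Name        ┃       0┃               
────────┼──────┼────────────┃       0┃               
Medium  │Sydney│Alice Smith ┃       0┃               
Low     │Berlin│Eve Smith   ┃━━━━━━━━┛               
Low     │Paris │Dave Taylor ┃                        
Low     │Paris │Frank Wilson┃                        
Low     │NYC   │Grace Brown ┃                        
High    │Sydney│Frank Smith ┃                        
High    │NYC   │Grace Wilson┃                        
High    │Paris │Alice Jones ┃                        
Critical│Sydney│Eve Jones   ┃                        
━━━━━━━━━━━━━━━━━━━━━━━━━━━━┛                        
                                                     
                                                     
                                                     
                                                     


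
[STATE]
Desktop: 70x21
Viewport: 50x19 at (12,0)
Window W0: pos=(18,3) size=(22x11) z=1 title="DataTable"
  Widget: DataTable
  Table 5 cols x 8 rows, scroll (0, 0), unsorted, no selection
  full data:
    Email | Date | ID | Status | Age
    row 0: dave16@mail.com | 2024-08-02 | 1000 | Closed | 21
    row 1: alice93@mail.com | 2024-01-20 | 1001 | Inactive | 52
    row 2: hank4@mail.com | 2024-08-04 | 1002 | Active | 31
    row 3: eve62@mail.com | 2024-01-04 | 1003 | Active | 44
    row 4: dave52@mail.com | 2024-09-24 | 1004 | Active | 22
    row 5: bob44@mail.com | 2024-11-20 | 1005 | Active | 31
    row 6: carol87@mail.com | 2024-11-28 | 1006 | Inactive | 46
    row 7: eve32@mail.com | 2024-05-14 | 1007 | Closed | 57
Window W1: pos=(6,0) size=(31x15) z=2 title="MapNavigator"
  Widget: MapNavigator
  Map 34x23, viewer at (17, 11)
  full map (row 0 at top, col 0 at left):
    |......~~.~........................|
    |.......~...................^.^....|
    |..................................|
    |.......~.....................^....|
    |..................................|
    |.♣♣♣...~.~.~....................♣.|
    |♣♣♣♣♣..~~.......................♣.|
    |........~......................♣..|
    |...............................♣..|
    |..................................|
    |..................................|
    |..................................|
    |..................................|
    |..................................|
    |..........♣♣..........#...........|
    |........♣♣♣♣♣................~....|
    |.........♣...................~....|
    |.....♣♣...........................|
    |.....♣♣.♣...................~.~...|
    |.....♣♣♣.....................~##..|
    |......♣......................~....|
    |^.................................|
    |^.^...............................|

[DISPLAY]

━━━━━━━━━━━━━━━━━━━━━━━━┓                         
avigator                ┃                         
────────────────────────┨                         
~.......................┃━━┓                      
~......................♣┃  ┃                      
.......................♣┃──┨                      
........................┃at┃                      
........................┃──┃                      
.........@..............┃02┃                      
........................┃02┃                      
........................┃02┃                      
..♣♣..........#.........┃02┃                      
♣♣♣♣♣................~..┃02┃                      
.♣...................~..┃━━┛                      
━━━━━━━━━━━━━━━━━━━━━━━━┛                         
                                                  
                                                  
                                                  
                                                  


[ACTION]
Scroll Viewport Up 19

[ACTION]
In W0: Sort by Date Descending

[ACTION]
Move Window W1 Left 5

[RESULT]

━━━━━━━━━━━━━━━━━━━┓                              
tor                ┃                              
───────────────────┨                              
...................┃━━━━━━━┓                      
..................♣┃       ┃                      
..................♣┃───────┨                      
...................┃   │Dat┃                      
...................┃───┼───┃                      
....@..............┃com│202┃                      
...................┃m  │202┃                      
...................┃om │202┃                      
.........#.........┃m  │202┃                      
................~..┃om │202┃                      
................~..┃━━━━━━━┛                      
━━━━━━━━━━━━━━━━━━━┛                              
                                                  
                                                  
                                                  
                                                  


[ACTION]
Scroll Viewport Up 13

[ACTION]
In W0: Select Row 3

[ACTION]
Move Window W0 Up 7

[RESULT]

━━━━━━━━━━━━━━━━━━━┓━━━━━━━┓                      
tor                ┃       ┃                      
───────────────────┨───────┨                      
...................┃   │Dat┃                      
..................♣┃───┼───┃                      
..................♣┃com│202┃                      
...................┃m  │202┃                      
...................┃om │202┃                      
....@..............┃m  │202┃                      
...................┃om │202┃                      
...................┃━━━━━━━┛                      
.........#.........┃                              
................~..┃                              
................~..┃                              
━━━━━━━━━━━━━━━━━━━┛                              
                                                  
                                                  
                                                  
                                                  


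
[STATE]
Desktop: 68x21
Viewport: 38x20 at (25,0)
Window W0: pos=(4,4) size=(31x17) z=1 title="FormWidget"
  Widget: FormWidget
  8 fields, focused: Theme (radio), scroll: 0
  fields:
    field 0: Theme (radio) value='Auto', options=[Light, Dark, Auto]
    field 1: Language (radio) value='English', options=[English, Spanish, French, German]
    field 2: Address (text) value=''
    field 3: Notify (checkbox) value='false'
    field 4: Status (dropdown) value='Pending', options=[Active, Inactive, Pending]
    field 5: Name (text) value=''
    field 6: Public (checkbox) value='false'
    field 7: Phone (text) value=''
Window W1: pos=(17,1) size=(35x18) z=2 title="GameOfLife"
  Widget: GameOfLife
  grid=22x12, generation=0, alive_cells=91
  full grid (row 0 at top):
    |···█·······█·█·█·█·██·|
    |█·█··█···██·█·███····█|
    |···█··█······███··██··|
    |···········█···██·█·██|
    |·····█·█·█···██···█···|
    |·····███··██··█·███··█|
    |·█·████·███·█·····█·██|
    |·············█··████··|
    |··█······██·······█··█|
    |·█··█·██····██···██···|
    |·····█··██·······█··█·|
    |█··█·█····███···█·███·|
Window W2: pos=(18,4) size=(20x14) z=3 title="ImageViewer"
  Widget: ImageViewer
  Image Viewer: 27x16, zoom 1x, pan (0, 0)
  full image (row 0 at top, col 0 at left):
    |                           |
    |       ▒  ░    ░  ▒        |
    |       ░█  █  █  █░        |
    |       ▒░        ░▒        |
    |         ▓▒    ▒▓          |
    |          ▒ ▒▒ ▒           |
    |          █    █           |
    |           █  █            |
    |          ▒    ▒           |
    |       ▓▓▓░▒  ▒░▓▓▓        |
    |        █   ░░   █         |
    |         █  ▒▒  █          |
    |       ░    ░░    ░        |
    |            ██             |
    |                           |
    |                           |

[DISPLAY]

                                      
━━━━━━━━━━━━━━━━━━━━━━━━━━┓           
Life                      ┃           
──────────────────────────┨           
━━━━━━━━━━━━┓             ┃           
Viewer      ┃█·           ┃           
────────────┨·█           ┃           
            ┃··           ┃           
 ▒  ░    ░  ┃██           ┃           
 ░█  █  █  █┃··           ┃           
 ▒░        ░┃·█           ┃           
   ▓▒    ▒▓ ┃██           ┃           
    ▒ ▒▒ ▒  ┃··           ┃           
    █    █  ┃·█           ┃           
     █  █   ┃··           ┃           
    ▒    ▒  ┃█·           ┃           
 ▓▓▓░▒  ▒░▓▓┃█·           ┃           
━━━━━━━━━━━━┛             ┃           
━━━━━━━━━━━━━━━━━━━━━━━━━━┛           
         ┃                            


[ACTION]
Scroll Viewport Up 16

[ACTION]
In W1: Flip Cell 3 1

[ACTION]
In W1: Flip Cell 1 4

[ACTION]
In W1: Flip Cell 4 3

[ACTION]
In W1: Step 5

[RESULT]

                                      
━━━━━━━━━━━━━━━━━━━━━━━━━━┓           
Life                      ┃           
──────────────────────────┨           
━━━━━━━━━━━━┓             ┃           
Viewer      ┃··           ┃           
────────────┨··           ┃           
            ┃··           ┃           
 ▒  ░    ░  ┃··           ┃           
 ░█  █  █  █┃··           ┃           
 ▒░        ░┃··           ┃           
   ▓▒    ▒▓ ┃██           ┃           
    ▒ ▒▒ ▒  ┃██           ┃           
    █    █  ┃··           ┃           
     █  █   ┃██           ┃           
    ▒    ▒  ┃·█           ┃           
 ▓▓▓░▒  ▒░▓▓┃█·           ┃           
━━━━━━━━━━━━┛             ┃           
━━━━━━━━━━━━━━━━━━━━━━━━━━┛           
         ┃                            


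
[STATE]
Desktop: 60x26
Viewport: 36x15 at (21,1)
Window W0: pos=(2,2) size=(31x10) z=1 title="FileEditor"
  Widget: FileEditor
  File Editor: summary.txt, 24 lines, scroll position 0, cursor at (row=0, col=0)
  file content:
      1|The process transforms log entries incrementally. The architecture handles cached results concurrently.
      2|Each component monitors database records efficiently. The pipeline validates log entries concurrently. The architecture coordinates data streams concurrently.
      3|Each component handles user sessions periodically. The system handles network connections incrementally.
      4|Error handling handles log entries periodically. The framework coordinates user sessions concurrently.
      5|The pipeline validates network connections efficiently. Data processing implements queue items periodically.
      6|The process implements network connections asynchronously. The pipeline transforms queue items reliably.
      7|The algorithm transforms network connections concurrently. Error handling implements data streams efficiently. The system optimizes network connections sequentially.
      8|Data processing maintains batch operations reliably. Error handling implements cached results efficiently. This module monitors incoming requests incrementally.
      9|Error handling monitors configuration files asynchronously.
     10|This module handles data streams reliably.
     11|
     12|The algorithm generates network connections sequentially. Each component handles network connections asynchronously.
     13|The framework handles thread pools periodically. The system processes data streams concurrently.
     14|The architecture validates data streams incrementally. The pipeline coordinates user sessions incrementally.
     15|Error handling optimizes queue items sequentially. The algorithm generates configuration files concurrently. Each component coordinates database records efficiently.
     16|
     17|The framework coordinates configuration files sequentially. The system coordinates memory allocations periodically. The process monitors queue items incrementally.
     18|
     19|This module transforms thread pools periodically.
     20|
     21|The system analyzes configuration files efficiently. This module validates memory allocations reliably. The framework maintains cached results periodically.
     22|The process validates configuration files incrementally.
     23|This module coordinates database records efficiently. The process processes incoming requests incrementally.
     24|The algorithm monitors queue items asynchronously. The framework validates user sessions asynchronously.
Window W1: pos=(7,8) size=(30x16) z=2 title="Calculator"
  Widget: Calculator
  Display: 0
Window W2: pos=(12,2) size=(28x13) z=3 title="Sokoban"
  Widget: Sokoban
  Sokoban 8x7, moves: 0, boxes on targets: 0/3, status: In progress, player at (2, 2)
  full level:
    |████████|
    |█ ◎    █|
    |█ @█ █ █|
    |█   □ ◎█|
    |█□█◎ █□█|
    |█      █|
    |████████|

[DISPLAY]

                                    
━━━━━━━━━━━━━━━━━━┓                 
                  ┃                 
──────────────────┨                 
                  ┃                 
                  ┃                 
                  ┃                 
                  ┃                 
                  ┃                 
                  ┃                 
                  ┃                 
  0/3             ┃                 
                  ┃                 
━━━━━━━━━━━━━━━━━━┛                 
 × │           ┃                    


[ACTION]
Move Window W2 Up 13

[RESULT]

                  ┃                 
──────────────────┨                 
                  ┃                 
                  ┃                 
                  ┃                 
                  ┃                 
                  ┃                 
                  ┃                 
                  ┃                 
  0/3             ┃                 
                  ┃                 
━━━━━━━━━━━━━━━━━━┛                 
 ÷ │           ┃                    
───┤           ┃                    
 × │           ┃                    


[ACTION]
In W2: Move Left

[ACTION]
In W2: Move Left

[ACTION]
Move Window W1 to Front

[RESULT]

                  ┃                 
──────────────────┨                 
                  ┃                 
                  ┃                 
                  ┃                 
                  ┃                 
                  ┃                 
━━━━━━━━━━━━━━━┓  ┃                 
               ┃  ┃                 
───────────────┨  ┃                 
              0┃  ┃                 
───┐           ┃━━┛                 
 ÷ │           ┃                    
───┤           ┃                    
 × │           ┃                    


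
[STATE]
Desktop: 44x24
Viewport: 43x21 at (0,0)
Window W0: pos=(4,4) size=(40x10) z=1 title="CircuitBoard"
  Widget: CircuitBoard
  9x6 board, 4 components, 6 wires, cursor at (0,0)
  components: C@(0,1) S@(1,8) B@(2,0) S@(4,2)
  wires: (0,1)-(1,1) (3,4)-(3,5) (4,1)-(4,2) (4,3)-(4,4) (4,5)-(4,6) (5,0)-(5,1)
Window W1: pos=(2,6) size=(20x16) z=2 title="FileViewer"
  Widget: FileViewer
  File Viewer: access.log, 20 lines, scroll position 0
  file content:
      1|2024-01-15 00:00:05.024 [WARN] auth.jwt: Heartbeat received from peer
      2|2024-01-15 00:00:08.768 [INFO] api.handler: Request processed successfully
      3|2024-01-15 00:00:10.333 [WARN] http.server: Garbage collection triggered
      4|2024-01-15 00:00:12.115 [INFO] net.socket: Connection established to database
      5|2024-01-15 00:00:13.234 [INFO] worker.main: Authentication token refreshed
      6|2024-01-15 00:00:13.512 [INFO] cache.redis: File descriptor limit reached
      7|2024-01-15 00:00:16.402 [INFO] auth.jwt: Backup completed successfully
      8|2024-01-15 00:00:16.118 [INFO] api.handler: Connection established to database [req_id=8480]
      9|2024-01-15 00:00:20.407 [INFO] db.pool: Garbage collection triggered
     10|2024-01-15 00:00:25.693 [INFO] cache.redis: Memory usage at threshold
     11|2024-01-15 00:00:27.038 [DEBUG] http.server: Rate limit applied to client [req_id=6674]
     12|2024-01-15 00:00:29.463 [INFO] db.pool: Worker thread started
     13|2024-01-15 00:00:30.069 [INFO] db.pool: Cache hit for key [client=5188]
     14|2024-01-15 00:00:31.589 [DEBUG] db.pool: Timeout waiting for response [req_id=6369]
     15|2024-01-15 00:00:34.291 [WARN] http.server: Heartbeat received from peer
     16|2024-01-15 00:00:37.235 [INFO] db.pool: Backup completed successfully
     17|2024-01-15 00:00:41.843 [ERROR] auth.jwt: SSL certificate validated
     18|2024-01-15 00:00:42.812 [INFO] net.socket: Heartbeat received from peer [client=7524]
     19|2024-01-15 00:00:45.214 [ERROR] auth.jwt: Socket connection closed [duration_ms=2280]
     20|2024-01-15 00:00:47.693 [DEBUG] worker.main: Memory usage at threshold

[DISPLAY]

                                           
                                           
                                           
                                           
    ┏━━━━━━━━━━━━━━━━━━━━━━━━━━━━━━━━━━━━━━
    ┃ CircuitBoard                         
  ┏━━━━━━━━━━━━━━━━━━┓─────────────────────
  ┃ FileViewer       ┃7 8                  
  ┠──────────────────┨                     
  ┃2024-01-15 00:00:▲┃                     
  ┃2024-01-15 00:00:█┃                   S 
  ┃2024-01-15 00:00:░┃                     
  ┃2024-01-15 00:00:░┃                     
  ┃2024-01-15 00:00:░┃━━━━━━━━━━━━━━━━━━━━━
  ┃2024-01-15 00:00:░┃                     
  ┃2024-01-15 00:00:░┃                     
  ┃2024-01-15 00:00:░┃                     
  ┃2024-01-15 00:00:░┃                     
  ┃2024-01-15 00:00:░┃                     
  ┃2024-01-15 00:00:░┃                     
  ┃2024-01-15 00:00:▼┃                     


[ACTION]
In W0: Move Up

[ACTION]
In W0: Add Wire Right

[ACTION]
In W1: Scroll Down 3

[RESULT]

                                           
                                           
                                           
                                           
    ┏━━━━━━━━━━━━━━━━━━━━━━━━━━━━━━━━━━━━━━
    ┃ CircuitBoard                         
  ┏━━━━━━━━━━━━━━━━━━┓─────────────────────
  ┃ FileViewer       ┃7 8                  
  ┠──────────────────┨                     
  ┃2024-01-15 00:00:▲┃                     
  ┃2024-01-15 00:00:░┃                   S 
  ┃2024-01-15 00:00:░┃                     
  ┃2024-01-15 00:00:░┃                     
  ┃2024-01-15 00:00:█┃━━━━━━━━━━━━━━━━━━━━━
  ┃2024-01-15 00:00:░┃                     
  ┃2024-01-15 00:00:░┃                     
  ┃2024-01-15 00:00:░┃                     
  ┃2024-01-15 00:00:░┃                     
  ┃2024-01-15 00:00:░┃                     
  ┃2024-01-15 00:00:░┃                     
  ┃2024-01-15 00:00:▼┃                     


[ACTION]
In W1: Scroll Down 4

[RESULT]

                                           
                                           
                                           
                                           
    ┏━━━━━━━━━━━━━━━━━━━━━━━━━━━━━━━━━━━━━━
    ┃ CircuitBoard                         
  ┏━━━━━━━━━━━━━━━━━━┓─────────────────────
  ┃ FileViewer       ┃7 8                  
  ┠──────────────────┨                     
  ┃2024-01-15 00:00:▲┃                     
  ┃2024-01-15 00:00:░┃                   S 
  ┃2024-01-15 00:00:░┃                     
  ┃2024-01-15 00:00:░┃                     
  ┃2024-01-15 00:00:░┃━━━━━━━━━━━━━━━━━━━━━
  ┃2024-01-15 00:00:░┃                     
  ┃2024-01-15 00:00:░┃                     
  ┃2024-01-15 00:00:░┃                     
  ┃2024-01-15 00:00:░┃                     
  ┃2024-01-15 00:00:█┃                     
  ┃2024-01-15 00:00:░┃                     
  ┃2024-01-15 00:00:▼┃                     


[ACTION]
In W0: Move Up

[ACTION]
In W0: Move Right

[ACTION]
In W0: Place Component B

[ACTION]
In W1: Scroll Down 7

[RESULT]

                                           
                                           
                                           
                                           
    ┏━━━━━━━━━━━━━━━━━━━━━━━━━━━━━━━━━━━━━━
    ┃ CircuitBoard                         
  ┏━━━━━━━━━━━━━━━━━━┓─────────────────────
  ┃ FileViewer       ┃7 8                  
  ┠──────────────────┨                     
  ┃2024-01-15 00:00:▲┃                     
  ┃2024-01-15 00:00:░┃                   S 
  ┃2024-01-15 00:00:░┃                     
  ┃2024-01-15 00:00:░┃                     
  ┃2024-01-15 00:00:░┃━━━━━━━━━━━━━━━━━━━━━
  ┃2024-01-15 00:00:░┃                     
  ┃2024-01-15 00:00:░┃                     
  ┃2024-01-15 00:00:░┃                     
  ┃2024-01-15 00:00:░┃                     
  ┃2024-01-15 00:00:░┃                     
  ┃2024-01-15 00:00:█┃                     
  ┃2024-01-15 00:00:▼┃                     
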